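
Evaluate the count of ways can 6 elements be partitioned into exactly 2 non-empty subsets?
31

Solution: This equals S(6,2), the Stirling number of the 2nd kind.
Using the Stirling recurrence: S(n,k) = k·S(n-1,k) + S(n-1,k-1)
S(6,2) = 2·S(5,2) + S(5,1)
         = 2·15 + 1
         = 30 + 1
         = 31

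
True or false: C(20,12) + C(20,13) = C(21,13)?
True
Pascal's identity C(n,k) + C(n,k+1) = C(n+1,k+1): 125,970 + 77,520 = 203,490 = C(21,13).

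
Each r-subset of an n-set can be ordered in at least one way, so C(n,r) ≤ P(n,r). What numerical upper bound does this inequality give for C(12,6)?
665,280

Explanation: P(12,6) = 12·11·10·9·8·7 = 665,280, so C(12,6) ≤ 665,280. (The bound is loose by a factor of 6! = 720: C(12,6) = 665,280/720 = 924.)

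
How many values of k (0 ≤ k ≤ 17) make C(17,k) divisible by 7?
6

Explanation: Checking C(17,k) mod 7 for k = 0..17: divisible at k = 4, 5, 6, 11, 12, 13. That's 6 values.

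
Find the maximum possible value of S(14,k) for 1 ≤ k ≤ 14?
63,436,373

Solution: Row S(14,k) for k = 1..14 (via S(n,k) = k·S(n−1,k) + S(n−1,k−1)): 1, 8,191, 788,970, 10,391,745, 40,075,035, 63,436,373, 49,329,280, 20,912,320, 5,135,130, 752,752, 66,066, 3,367, 91, 1. The row is unimodal; maximum at k = 6: 63,436,373.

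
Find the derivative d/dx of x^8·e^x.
(8x^7 + x^8)e^x

Explanation: Product rule: d/dx[x^8]·e^x + x^8·d/dx[e^x] = 8x^{7}e^x + x^8e^x.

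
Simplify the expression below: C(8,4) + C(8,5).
126

By Pascal's identity: C(9,5) = 126.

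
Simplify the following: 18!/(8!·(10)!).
This is C(18,8) = 43,758.
Final answer: 43,758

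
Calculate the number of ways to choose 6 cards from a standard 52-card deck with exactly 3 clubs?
2,613,754

13 clubs and 39 non-clubs: C(13,3) × C(39,3) = 286 × 9139 = 2,613,754.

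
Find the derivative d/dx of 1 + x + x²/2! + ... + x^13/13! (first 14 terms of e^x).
Differentiating term by term gives the first 13 terms of e^x.

Answer: 1 + x + x²/2! + ... + x^12/12!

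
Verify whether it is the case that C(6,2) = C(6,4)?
True

Solution: Symmetry C(n,k) = C(n,n-k): C(6,2) = 15 and C(6,4) = 15. Both sides agree, so the statement holds.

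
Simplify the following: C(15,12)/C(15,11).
1/3

C(n,k+1)/C(n,k) = (n−k)/(k+1). Here (15−11)/(11+1) = 4/12 = 1/3.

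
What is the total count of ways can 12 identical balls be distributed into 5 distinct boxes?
1,820

Reasoning: C(12+5-1, 5-1) = C(16, 4) = 1,820.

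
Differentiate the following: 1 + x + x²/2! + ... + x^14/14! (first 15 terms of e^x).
Differentiating term by term gives the first 14 terms of e^x.
Final answer: 1 + x + x²/2! + ... + x^13/13!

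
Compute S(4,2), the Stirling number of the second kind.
7

Reasoning: Using the Stirling recurrence: S(n,k) = k·S(n-1,k) + S(n-1,k-1)
S(4,2) = 2·S(3,2) + S(3,1)
         = 2·3 + 1
         = 6 + 1
         = 7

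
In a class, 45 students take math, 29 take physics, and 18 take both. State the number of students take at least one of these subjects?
56

Working:
|A∪B| = |A|+|B|-|A∩B| = 45+29-18 = 56.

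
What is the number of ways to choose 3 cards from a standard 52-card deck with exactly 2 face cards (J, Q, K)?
12 face cards and 40 non-face cards: C(12,2) × C(40,1) = 66 × 40 = 2,640.
Final answer: 2,640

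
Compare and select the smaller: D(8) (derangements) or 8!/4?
8!/4

D(8) = (8-1)·[D(7) + D(6)] = 7·[1,854 + 265] = 14,833; 8!/4 = 40,320/4 = 10,080.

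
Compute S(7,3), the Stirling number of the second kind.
Using the Stirling recurrence: S(n,k) = k·S(n-1,k) + S(n-1,k-1)
S(7,3) = 3·S(6,3) + S(6,2)
         = 3·90 + 31
         = 270 + 31
         = 301

Answer: 301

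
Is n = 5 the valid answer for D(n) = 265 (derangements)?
No

Explanation: D(5) = (5-1)·[D(4) + D(3)] = 4·[9 + 2] = 44, which does not equal 265.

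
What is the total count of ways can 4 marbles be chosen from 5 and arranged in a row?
120
P(5,4) = 5!/(5-4)! = 120.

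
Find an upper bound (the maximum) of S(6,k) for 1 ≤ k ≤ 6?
90

Row S(6,k) for k = 1..6 (via S(n,k) = k·S(n−1,k) + S(n−1,k−1)): 1, 31, 90, 65, 15, 1. The row is unimodal; maximum at k = 3: 90.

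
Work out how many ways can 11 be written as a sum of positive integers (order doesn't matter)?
56

Reasoning: Pentagonal recurrence p(n) = p(n−1) + p(n−2) − p(n−5) − p(n−7) + …: p(11) = p(10) + p(9) − p(6) − p(4) = 42 + 30 − 11 − 5 = 56.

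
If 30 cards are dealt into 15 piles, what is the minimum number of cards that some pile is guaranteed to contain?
Pigeonhole: ⌈30/15⌉ = 2.

Answer: 2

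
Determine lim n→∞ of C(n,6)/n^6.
1/720

Working:
C(n,6) ≈ n^6/6! for large n. Limit = 1/6! = 1/720.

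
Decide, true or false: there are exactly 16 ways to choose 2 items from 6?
False

Reasoning: C(6,2) = 15 ≠ 16.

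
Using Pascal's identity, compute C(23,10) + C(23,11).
C(23,10) + C(23,11) = C(24,11) = 2,496,144.
Final answer: 2,496,144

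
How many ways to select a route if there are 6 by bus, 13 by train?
19

Working:
By the addition principle: 6 + 13 = 19.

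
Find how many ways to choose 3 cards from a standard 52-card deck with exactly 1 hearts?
13 hearts and 39 non-hearts: C(13,1) × C(39,2) = 13 × 741 = 9,633.

Answer: 9,633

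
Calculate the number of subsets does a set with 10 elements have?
1,024
Each element can be included or excluded: 2^10 = 1,024.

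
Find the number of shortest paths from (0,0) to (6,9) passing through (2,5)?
1,470

Working:
To (2,5): C(7,2)=21. From there: C(8,4)=70. Total: 1,470.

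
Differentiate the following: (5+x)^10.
Using the power rule: d/dx (5+x)^10 = 10(5+x)^{9}.

Answer: 10(5+x)^9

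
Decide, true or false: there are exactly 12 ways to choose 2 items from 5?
C(5,2) = 10 ≠ 12.

Answer: False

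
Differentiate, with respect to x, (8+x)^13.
13(8+x)^12

Explanation: Using the power rule: d/dx (8+x)^13 = 13(8+x)^{12}.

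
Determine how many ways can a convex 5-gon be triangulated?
Using the Catalan number formula: C_n = C(2n, n) / (n+1)
C_3 = C(6, 3) / (3+1)
     = 20 / 4
     = 5
Final answer: 5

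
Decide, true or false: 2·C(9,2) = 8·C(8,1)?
False

Working:
Absorption identity k·C(n,k) = n·C(n-1,k-1). LHS = 2·36 = 72; RHS = 8·8 = 64.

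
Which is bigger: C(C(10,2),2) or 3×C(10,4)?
C(C(10,2),2)
C(C(10,2),2)=990, 3×C(10,4)=630.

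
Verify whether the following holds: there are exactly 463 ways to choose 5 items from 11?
False

Working:
C(11,5) = 462 ≠ 463.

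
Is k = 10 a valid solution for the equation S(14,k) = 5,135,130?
S(14,10) = 10·S(13,10) + S(13,9) = 10·39,325 + 359,502 = 752,752, which does not equal 5,135,130.

Answer: No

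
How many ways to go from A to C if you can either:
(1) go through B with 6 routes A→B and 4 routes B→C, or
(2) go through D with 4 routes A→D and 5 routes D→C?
44
Route via B: 6×4=24. Route via D: 4×5=20. Total: 44.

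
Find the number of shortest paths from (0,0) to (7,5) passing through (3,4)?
175

Reasoning: To (3,4): C(7,3)=35. From there: C(5,4)=5. Total: 175.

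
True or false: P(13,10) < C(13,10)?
False
P(13,10) = 1,037,836,800 and C(13,10) = 286; P(n,r) = r! × C(n,r) so P > C whenever r ≥ 2.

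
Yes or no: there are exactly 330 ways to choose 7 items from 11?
Yes
C(11,7) = 330.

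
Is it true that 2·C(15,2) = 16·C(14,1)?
Absorption identity k·C(n,k) = n·C(n-1,k-1). LHS = 2·105 = 210; RHS = 16·14 = 224.
Final answer: False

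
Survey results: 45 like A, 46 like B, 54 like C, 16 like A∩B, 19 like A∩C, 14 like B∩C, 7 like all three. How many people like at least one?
103

Explanation: |A∪B∪C| = 45+46+54-16-19-14+7 = 103.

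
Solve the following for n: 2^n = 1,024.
10

Reasoning: 2^10 = 1,024, so n = 10.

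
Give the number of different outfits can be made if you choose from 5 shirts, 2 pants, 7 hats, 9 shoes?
630

Reasoning: By the multiplication principle: 5 × 2 × 7 × 9 = 630.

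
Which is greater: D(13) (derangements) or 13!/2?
13!/2
D(13) = (13-1)·[D(12) + D(11)] = 12·[176,214,841 + 14,684,570] = 2,290,792,932; 13!/2 = 6,227,020,800/2 = 3,113,510,400.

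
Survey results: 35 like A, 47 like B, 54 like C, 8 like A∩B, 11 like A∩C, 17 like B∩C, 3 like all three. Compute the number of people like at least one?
103

Explanation: |A∪B∪C| = 35+47+54-8-11-17+3 = 103.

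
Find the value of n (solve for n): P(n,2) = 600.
25

Explanation: P(n,2) = n(n−1) is increasing in n; n(n−1) ≈ (n−0.5)^2 = 600 gives n ≈ 25.0. Check: P(23,2) = 506, P(24,2) = 552, P(25,2) = 600 ✓. So n = 25.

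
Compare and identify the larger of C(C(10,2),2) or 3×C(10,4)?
C(C(10,2),2)

C(C(10,2),2)=990, 3×C(10,4)=630.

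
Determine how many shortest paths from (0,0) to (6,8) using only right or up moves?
3,003
Choose 6 rights from 14 moves: C(14,6) = 3,003.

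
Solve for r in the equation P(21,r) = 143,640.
P(21,r) = 21·20·…·(21−r+1), a product of r factors. Multiplying down from 21: 21 = 21; 21·20 = 420; 21·20·19 = 7,980; 21·20·19·18 = 143,640 ✓ (4 factors). So r = 4.
Final answer: 4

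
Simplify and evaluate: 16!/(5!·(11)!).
This is C(16,5) = 4,368.

Answer: 4,368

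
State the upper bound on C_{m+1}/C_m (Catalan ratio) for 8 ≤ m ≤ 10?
7/2

Explanation: C_{m+1}/C_m = 2(2m+1)/(m+2), which increases with m. Maximum at m = 10: 2·21/12 = 7/2.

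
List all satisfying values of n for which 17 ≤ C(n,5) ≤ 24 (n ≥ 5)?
C(6,5)=6; C(7,5)=21; C(8,5)=56. So valid n = 7.

Answer: 7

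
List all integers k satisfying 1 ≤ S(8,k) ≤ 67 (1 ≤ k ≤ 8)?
1, 7, 8

S(8,1)=1; S(8,2)=127; S(8,3)=966; S(8,4)=1,701; S(8,5)=1,050; S(8,6)=266; S(8,7)=28; S(8,8)=1. So valid k = 1, 7, 8.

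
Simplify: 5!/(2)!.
60

Solution: This equals 5×4×3 = 60.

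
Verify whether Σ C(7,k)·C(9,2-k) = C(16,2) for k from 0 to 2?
True

Working:
Vandermonde's identity gives C(16,2) = 120; RHS C(16,2) = 120.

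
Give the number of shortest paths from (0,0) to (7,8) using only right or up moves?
6,435

Solution: Choose 7 rights from 15 moves: C(15,7) = 6,435.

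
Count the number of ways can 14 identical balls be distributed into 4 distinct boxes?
680

Reasoning: C(14+4-1, 4-1) = C(17, 3) = 680.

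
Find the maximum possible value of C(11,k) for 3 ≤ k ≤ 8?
462

Explanation: C(11,k) is maximised at the centre of the row: C(11,5) = 462.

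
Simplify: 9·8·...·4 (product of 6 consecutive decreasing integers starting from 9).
This is P(9,6) = 9!/(3)! = 60,480.
Final answer: 60,480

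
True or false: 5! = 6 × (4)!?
False
5! = 5 × 4! = 120, but 6 × 4! = 144.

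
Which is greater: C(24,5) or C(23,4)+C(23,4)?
C(24,5)
C(24,5)=42,504; C(23,4)+C(23,4)=8,855+8,855=17,710.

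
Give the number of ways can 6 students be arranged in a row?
720

Working:
Arrangements of 6 distinct objects: 6! = 720.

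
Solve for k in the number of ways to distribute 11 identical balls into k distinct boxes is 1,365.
5

Stars and bars: the count is C(11+k−1, k−1), increasing in k. k=3: C(13,2) = 78, k=4: C(14,3) = 364, k=5: C(15,4) = 1,365 ✓. So k = 5.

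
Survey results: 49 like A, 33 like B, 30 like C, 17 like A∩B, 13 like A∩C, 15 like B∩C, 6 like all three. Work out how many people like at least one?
73

Solution: |A∪B∪C| = 49+33+30-17-13-15+6 = 73.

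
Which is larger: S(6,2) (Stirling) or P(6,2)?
S(6,2)

Explanation: S(6,2) = 2·S(5,2) + S(5,1) = 2·15 + 1 = 31; P(6,2) = 30.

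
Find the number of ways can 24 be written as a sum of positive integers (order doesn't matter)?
1,575
Pentagonal recurrence p(n) = p(n−1) + p(n−2) − p(n−5) − p(n−7) + …: p(24) = p(23) + p(22) − p(19) − p(17) + p(12) + p(9) − p(2) = 1,255 + 1,002 − 490 − 297 + 77 + 30 − 2 = 1,575.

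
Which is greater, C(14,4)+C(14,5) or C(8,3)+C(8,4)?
First=3,003, Second=126.
Final answer: C(14,4)+C(14,5)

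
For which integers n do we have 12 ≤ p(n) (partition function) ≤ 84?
7, 8, 9, 10, 11, 12

Working:
Tabulating p(n) via p(n) = p(n−1) + p(n−2) − p(n−5) − p(n−7) + …: p(6)=11; p(7)=15; p(8)=22; p(9)=30; p(10)=42; p(11)=56; p(12)=77; p(13)=101. So valid n = 7, 8, 9, 10, 11, 12.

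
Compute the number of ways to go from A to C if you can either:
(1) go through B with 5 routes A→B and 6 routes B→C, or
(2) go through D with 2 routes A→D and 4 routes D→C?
38

Working:
Route via B: 5×6=30. Route via D: 2×4=8. Total: 38.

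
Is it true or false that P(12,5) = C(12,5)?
False

Reasoning: P(12,5) = 95,040 but C(12,5) = 792; they differ by a factor of 5! = 120, so the statement does not hold.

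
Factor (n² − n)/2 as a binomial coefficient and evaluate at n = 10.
C(n,2); C(10,2) = 45

Solution: (n² − n)/2 = n(n−1)/2 = C(n,2). At n = 10: C(10,2) = 45.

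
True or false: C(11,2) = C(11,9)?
True

Explanation: C(11,2) = C(11,11-2) by the symmetry property; both equal 55.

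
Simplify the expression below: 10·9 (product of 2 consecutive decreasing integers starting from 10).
This is P(10,2) = 10!/(8)! = 90.
Final answer: 90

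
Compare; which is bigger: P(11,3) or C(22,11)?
C(22,11)

P(11,3)=990, C(22,11)=705,432.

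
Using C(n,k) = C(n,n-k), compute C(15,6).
5,005

Explanation: C(15,6) = C(15,9) = 5,005.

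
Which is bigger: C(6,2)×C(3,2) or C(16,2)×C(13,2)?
C(16,2)×C(13,2)

C(6,2)×C(3,2)=45, C(16,2)×C(13,2)=9,360.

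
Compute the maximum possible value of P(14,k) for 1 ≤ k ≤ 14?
87,178,291,200

Explanation: P(14,k) increases in k, so maximum at k = 14: 14! = 87,178,291,200.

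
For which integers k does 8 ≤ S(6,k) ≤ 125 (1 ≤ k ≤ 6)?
2, 3, 4, 5

S(6,1)=1; S(6,2)=31; S(6,3)=90; S(6,4)=65; S(6,5)=15; S(6,6)=1. So valid k = 2, 3, 4, 5.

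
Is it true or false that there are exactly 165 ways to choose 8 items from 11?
C(11,8) = 165.
Final answer: True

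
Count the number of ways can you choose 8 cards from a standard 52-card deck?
752,538,150

C(52,8) = 752,538,150.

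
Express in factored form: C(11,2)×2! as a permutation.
C(11,2)×2! = [11!/(2!(9)!)]×2! = 11!/(9)! = P(11,2) = 110.
Final answer: P(11,2)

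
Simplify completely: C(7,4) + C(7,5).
56

Reasoning: By Pascal's identity: C(8,5) = 56.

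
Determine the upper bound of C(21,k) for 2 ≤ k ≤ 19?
352,716

Working:
C(21,k) is maximised at the centre of the row: C(21,10) = 352,716.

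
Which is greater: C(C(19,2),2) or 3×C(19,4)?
C(C(19,2),2)

C(C(19,2),2)=14,535, 3×C(19,4)=11,628.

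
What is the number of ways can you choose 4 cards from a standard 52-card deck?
270,725

Working:
C(52,4) = 270,725.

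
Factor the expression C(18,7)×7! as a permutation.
P(18,7)

Solution: C(18,7)×7! = [18!/(7!(11)!)]×7! = 18!/(11)! = P(18,7) = 160,392,960.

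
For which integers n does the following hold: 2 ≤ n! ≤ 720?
2, 3, 4, 5, 6
n! is strictly increasing; 2! = 2 and 6! = 720, so valid n = 2, 3, 4, 5, 6.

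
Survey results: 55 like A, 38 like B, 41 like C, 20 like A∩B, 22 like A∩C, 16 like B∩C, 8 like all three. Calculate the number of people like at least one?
|A∪B∪C| = 55+38+41-20-22-16+8 = 84.
Final answer: 84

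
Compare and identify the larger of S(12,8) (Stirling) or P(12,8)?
P(12,8)

Reasoning: S(12,8) = 8·S(11,8) + S(11,7) = 8·11,880 + 63,987 = 159,027; P(12,8) = 19,958,400.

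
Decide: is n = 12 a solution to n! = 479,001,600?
12! = 12·11! = 12·39,916,800 = 479,001,600, which equals 479,001,600.
Final answer: Yes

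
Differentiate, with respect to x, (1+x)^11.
11(1+x)^10

Reasoning: Using the power rule: d/dx (1+x)^11 = 11(1+x)^{10}.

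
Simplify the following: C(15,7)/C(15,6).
C(n,k+1)/C(n,k) = (n−k)/(k+1). Here (15−6)/(6+1) = 9/7 = 9/7.

Answer: 9/7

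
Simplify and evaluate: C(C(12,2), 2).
2,145
C(12,2) = 66, then C(66, 2) = 2,145.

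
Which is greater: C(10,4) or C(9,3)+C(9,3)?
C(10,4)
C(10,4)=210; C(9,3)+C(9,3)=84+84=168.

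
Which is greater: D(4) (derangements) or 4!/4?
D(4)

Reasoning: D(4) = (4-1)·[D(3) + D(2)] = 3·[2 + 1] = 9; 4!/4 = 24/4 = 6.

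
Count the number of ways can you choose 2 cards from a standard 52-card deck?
1,326

Solution: C(52,2) = 1,326.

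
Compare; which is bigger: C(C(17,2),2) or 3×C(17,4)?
C(C(17,2),2)

Reasoning: C(C(17,2),2)=9,180, 3×C(17,4)=7,140.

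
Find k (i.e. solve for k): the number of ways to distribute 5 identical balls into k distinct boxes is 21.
3

Reasoning: Stars and bars: the count is C(5+k−1, k−1), increasing in k. k=2: C(6,1) = 6, k=3: C(7,2) = 21 ✓. So k = 3.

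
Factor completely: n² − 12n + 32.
(n − 4)(n − 8)

Working:
Seek roots whose sum is 12 and product is 32: (4, 8). So n² − 12n + 32 = (n − 4)(n − 8).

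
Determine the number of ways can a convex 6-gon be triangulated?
14

Working:
Using the Catalan number formula: C_n = C(2n, n) / (n+1)
C_4 = C(8, 4) / (4+1)
     = 70 / 5
     = 14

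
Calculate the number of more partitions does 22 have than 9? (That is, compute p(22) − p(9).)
972

Solution: Pentagonal recurrence p(n) = p(n−1) + p(n−2) − p(n−5) − p(n−7) + …: p(22) = p(21) + p(20) − p(17) − p(15) + p(10) + p(7) − p(0) = 792 + 627 − 297 − 176 + 42 + 15 − 1 = 1,002.
p(9) = p(8) + p(7) − p(4) − p(2) = 22 + 15 − 5 − 2 = 30.
Difference = 1,002 − 30 = 972.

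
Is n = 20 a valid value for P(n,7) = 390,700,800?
P(20,7) = 20·19·18·17·16·15·14 = 390,700,800, which equals 390,700,800.
Final answer: Yes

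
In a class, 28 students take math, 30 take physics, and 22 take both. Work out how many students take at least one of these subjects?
36

Solution: |A∪B| = |A|+|B|-|A∩B| = 28+30-22 = 36.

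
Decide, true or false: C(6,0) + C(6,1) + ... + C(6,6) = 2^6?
Binomial theorem with x = y = 1: Σ C(6,i) = (1+1)^6 = 2^6 = 64. The statement holds.
Final answer: True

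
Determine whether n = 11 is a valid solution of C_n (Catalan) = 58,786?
Yes

C_11 = C(22,11)/(11+1) = 705,432/12 = 58,786, which equals 58,786.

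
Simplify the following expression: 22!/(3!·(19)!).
1,540

Reasoning: This is C(22,3) = 1,540.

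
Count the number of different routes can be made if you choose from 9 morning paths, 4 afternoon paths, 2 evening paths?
72

Reasoning: By the multiplication principle: 9 × 4 × 2 = 72.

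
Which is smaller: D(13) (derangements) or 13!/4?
13!/4

Reasoning: D(13) = (13-1)·[D(12) + D(11)] = 12·[176,214,841 + 14,684,570] = 2,290,792,932; 13!/4 = 6,227,020,800/4 = 1,556,755,200.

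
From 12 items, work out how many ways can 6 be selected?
924

Explanation: C(12,6) = 12! / (6! × (12-6)!)
         = 12! / (6! × 6!)
         = 924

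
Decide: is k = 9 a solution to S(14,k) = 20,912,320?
No
S(14,9) = 9·S(13,9) + S(13,8) = 9·359,502 + 1,899,612 = 5,135,130, which does not equal 20,912,320.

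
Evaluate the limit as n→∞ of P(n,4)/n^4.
1

P(n,4) = n(n-1)(n-2)(n-3) ≈ n^4 for large n. Limit = 1.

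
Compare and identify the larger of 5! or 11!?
5!=120, 11!=39,916,800. 11! > 5!.

Answer: 11!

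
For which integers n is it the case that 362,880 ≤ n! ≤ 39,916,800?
9, 10, 11

n! is strictly increasing; 9! = 362,880 and 11! = 39,916,800, so valid n = 9, 10, 11.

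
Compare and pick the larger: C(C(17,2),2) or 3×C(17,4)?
C(C(17,2),2)

Solution: C(C(17,2),2)=9,180, 3×C(17,4)=7,140.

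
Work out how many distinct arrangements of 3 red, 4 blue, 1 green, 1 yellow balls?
2,520

Solution: Multinomial: 9!/(3! × 4! × 1! × 1!) = 2,520.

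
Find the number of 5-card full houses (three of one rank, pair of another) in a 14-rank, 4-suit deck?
4,368

Triple rank: 14. Triple suits: C(4,3)=4. Pair rank: 13. Pair suits: C(4,2)=6. Total: 4,368.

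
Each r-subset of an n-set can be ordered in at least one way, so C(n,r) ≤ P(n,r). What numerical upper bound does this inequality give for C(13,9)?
259,459,200
P(13,9) = 13·12·11·10·9·8·7·6·5 = 259,459,200, so C(13,9) ≤ 259,459,200. (The bound is loose by a factor of 9! = 362,880: C(13,9) = 259,459,200/362,880 = 715.)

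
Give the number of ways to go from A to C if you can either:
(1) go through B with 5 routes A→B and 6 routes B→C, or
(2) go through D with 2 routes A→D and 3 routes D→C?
Route via B: 5×6=30. Route via D: 2×3=6. Total: 36.
Final answer: 36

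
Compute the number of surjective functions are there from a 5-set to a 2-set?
Onto functions = 2! × S(5,2)
First compute S(5,2) via recurrence:
Using the Stirling recurrence: S(n,k) = k·S(n-1,k) + S(n-1,k-1)
S(5,2) = 2·S(4,2) + S(4,1)
         = 2·7 + 1
         = 14 + 1
         = 15
Then: 2 × 15 = 30

Answer: 30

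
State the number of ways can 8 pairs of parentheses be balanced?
1,430
Using the Catalan number formula: C_n = C(2n, n) / (n+1)
C_8 = C(16, 8) / (8+1)
     = 12870 / 9
     = 1,430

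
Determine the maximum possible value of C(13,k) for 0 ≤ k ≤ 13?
1,716

Reasoning: Maximum at k = 6 or k = 7: C(13,6) = 1,716.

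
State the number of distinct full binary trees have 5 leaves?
14

Explanation: Using the Catalan number formula: C_n = C(2n, n) / (n+1)
C_4 = C(8, 4) / (4+1)
     = 70 / 5
     = 14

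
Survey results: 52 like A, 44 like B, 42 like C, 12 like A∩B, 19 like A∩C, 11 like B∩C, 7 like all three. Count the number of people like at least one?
103

Reasoning: |A∪B∪C| = 52+44+42-12-19-11+7 = 103.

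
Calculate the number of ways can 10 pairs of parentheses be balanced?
Using the Catalan number formula: C_n = C(2n, n) / (n+1)
C_10 = C(20, 10) / (10+1)
     = 184756 / 11
     = 16,796

Answer: 16,796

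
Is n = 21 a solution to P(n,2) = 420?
Yes

P(21,2) = 21·20 = 420, which equals 420.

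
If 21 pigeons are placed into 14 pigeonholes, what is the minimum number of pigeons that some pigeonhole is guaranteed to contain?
2

Reasoning: Pigeonhole: ⌈21/14⌉ = 2.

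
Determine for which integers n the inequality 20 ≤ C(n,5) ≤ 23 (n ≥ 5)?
7

Explanation: C(6,5)=6; C(7,5)=21; C(8,5)=56. So valid n = 7.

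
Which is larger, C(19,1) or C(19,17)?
C(19,17)

Working:
C(19,1)=19, C(19,17)=171.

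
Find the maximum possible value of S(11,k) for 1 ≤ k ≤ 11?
246,730

Explanation: Row S(11,k) for k = 1..11 (via S(n,k) = k·S(n−1,k) + S(n−1,k−1)): 1, 1,023, 28,501, 145,750, 246,730, 179,487, 63,987, 11,880, 1,155, 55, 1. The row is unimodal; maximum at k = 5: 246,730.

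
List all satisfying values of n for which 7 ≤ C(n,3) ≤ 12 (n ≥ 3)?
5

Explanation: C(4,3)=4; C(5,3)=10; C(6,3)=20. So valid n = 5.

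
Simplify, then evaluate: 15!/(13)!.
210

This equals 15×14 = 210.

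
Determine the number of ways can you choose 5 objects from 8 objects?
56

Reasoning: C(8,5) = 8! / (5! × (8-5)!)
         = 8! / (5! × 3!)
         = 56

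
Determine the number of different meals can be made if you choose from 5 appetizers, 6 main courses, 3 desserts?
90

Solution: By the multiplication principle: 5 × 6 × 3 = 90.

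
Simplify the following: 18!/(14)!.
This equals 18×17×...×15 = 73,440.
Final answer: 73,440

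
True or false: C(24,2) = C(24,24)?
False
C(24,2) = 276 but C(24,24) = 1; symmetry gives C(24,2) = C(24,22), not C(24,24).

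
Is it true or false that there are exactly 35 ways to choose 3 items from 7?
C(7,3) = 35.
Final answer: True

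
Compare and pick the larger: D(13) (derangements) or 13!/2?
13!/2

Explanation: D(13) = (13-1)·[D(12) + D(11)] = 12·[176,214,841 + 14,684,570] = 2,290,792,932; 13!/2 = 6,227,020,800/2 = 3,113,510,400.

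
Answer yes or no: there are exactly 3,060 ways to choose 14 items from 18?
Yes
C(18,14) = 3,060.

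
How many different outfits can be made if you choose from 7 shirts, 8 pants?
By the multiplication principle: 7 × 8 = 56.
Final answer: 56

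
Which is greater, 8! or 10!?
10!

Explanation: 8!=40,320, 10!=3,628,800. 10! > 8!.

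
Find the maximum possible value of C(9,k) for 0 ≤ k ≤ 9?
Maximum at k = 4 or k = 5: C(9,4) = 126.
Final answer: 126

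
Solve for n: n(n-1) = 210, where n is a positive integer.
15

Solution: n² − n − 210 = 0, so n = (1 ± √(1 + 4·210))/2 = (1 ± √841)/2 = (1 ± 29)/2, i.e. n = 15 or n = -14. Taking the positive root, n = 15 (check: 15×14 = 210).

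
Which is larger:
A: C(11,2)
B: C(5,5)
A

Working:
A=C(11,2)=55, B=C(5,5)=1.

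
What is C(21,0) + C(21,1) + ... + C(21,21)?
2,097,152

Solution: Sum of binomial coefficients = 2^21 = 2,097,152.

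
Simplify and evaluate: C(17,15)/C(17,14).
1/5

Explanation: C(n,k+1)/C(n,k) = (n−k)/(k+1). Here (17−14)/(14+1) = 3/15 = 1/5.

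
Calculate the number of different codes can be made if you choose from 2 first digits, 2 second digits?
4
By the multiplication principle: 2 × 2 = 4.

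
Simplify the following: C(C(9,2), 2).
C(9,2) = 36, then C(36, 2) = 630.
Final answer: 630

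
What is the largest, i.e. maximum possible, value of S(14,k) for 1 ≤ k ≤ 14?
Row S(14,k) for k = 1..14 (via S(n,k) = k·S(n−1,k) + S(n−1,k−1)): 1, 8,191, 788,970, 10,391,745, 40,075,035, 63,436,373, 49,329,280, 20,912,320, 5,135,130, 752,752, 66,066, 3,367, 91, 1. The row is unimodal; maximum at k = 6: 63,436,373.

Answer: 63,436,373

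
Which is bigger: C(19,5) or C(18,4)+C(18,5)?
By Pascal's identity: C(19,5) = C(18,4)+C(18,5) = 11,628. Equal.

Answer: Equal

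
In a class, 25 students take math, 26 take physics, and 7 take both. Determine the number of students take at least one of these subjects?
|A∪B| = |A|+|B|-|A∩B| = 25+26-7 = 44.

Answer: 44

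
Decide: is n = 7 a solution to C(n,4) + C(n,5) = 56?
Yes

Reasoning: C(7,4) + C(7,5) = 35 + 21 = 56, which equals 56.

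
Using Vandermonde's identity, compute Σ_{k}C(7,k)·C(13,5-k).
15,504
= C(7+13,5) = C(20,5) = 15,504.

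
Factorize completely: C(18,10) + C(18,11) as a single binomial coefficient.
C(19,11)

Reasoning: By Pascal's identity: C(18,10) + C(18,11) = C(19,11) = 75,582.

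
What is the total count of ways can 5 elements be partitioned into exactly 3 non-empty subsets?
25

Solution: This equals S(5,3), the Stirling number of the 2nd kind.
Using the Stirling recurrence: S(n,k) = k·S(n-1,k) + S(n-1,k-1)
S(5,3) = 3·S(4,3) + S(4,2)
         = 3·6 + 7
         = 18 + 7
         = 25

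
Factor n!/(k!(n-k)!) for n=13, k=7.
C(13,7) = 1,716

Working:
This is the binomial coefficient C(13,7) = 1,716.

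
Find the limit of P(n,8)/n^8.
P(n,8) = n(n-1)···(n-7) ≈ n^8 for large n. Limit = 1.
Final answer: 1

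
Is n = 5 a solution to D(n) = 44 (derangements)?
D(5) = (5-1)·[D(4) + D(3)] = 4·[9 + 2] = 44, which equals 44.

Answer: Yes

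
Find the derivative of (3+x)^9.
Using the power rule: d/dx (3+x)^9 = 9(3+x)^{8}.

Answer: 9(3+x)^8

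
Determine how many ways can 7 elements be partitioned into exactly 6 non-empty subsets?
21

Explanation: This equals S(7,6), the Stirling number of the 2nd kind.
Using the Stirling recurrence: S(n,k) = k·S(n-1,k) + S(n-1,k-1)
S(7,6) = 6·S(6,6) + S(6,5)
         = 6·1 + 15
         = 6 + 15
         = 21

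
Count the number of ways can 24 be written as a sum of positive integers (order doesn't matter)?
1,575

Explanation: Pentagonal recurrence p(n) = p(n−1) + p(n−2) − p(n−5) − p(n−7) + …: p(24) = p(23) + p(22) − p(19) − p(17) + p(12) + p(9) − p(2) = 1,255 + 1,002 − 490 − 297 + 77 + 30 − 2 = 1,575.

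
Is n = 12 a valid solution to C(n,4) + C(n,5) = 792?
No

Reasoning: C(12,4) + C(12,5) = 495 + 792 = 1,287, which does not equal 792.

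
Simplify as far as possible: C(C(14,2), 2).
4,095
C(14,2) = 91, then C(91, 2) = 4,095.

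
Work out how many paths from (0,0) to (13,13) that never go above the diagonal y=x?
742,900

Explanation: Counted by the Catalan number C_13: C_13 = C(26,13)/(13+1) = 10,400,600/14 = 742,900.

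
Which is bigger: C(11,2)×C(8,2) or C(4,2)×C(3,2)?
C(11,2)×C(8,2)=1,540, C(4,2)×C(3,2)=18.
Final answer: C(11,2)×C(8,2)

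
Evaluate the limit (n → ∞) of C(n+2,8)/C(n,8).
Both numerator and denominator grow as n^8/8! for large n, so the ratio → 1.

Answer: 1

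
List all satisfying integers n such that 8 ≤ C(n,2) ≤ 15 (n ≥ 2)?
5, 6

C(4,2)=6; C(5,2)=10; C(6,2)=15; C(7,2)=21. So valid n = 5, 6.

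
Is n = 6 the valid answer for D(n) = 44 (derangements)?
No

Solution: D(6) = (6-1)·[D(5) + D(4)] = 5·[44 + 9] = 265, which does not equal 44.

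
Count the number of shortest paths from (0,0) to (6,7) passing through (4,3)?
525
To (4,3): C(7,4)=35. From there: C(6,2)=15. Total: 525.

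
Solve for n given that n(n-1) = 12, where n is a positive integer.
4

n² − n − 12 = 0, so n = (1 ± √(1 + 4·12))/2 = (1 ± √49)/2 = (1 ± 7)/2, i.e. n = 4 or n = -3. Taking the positive root, n = 4 (check: 4×3 = 12).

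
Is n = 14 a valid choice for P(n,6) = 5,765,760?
P(14,6) = 14·13·12·11·10·9 = 2,162,160, which does not equal 5,765,760.
Final answer: No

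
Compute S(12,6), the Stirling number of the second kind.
Using the Stirling recurrence: S(n,k) = k·S(n-1,k) + S(n-1,k-1)
S(12,6) = 6·S(11,6) + S(11,5)
         = 6·179487 + 246730
         = 1076922 + 246730
         = 1,323,652
Final answer: 1,323,652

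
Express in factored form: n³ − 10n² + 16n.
n(n − 2)(n − 8)

n³ − 10n² + 16n = n(n² − 10n + 16) = n(n − 2)(n − 8).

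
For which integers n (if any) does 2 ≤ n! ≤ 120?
n! is strictly increasing; 2! = 2 and 5! = 120, so valid n = 2, 3, 4, 5.
Final answer: 2, 3, 4, 5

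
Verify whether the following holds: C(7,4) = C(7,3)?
True
Symmetry C(n,k) = C(n,n-k): C(7,4) = 35 and C(7,3) = 35. Both sides agree, so the statement holds.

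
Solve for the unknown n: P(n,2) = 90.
10
P(n,2) = n(n−1) is increasing in n; n(n−1) ≈ (n−0.5)^2 = 90 gives n ≈ 10.0. Check: P(8,2) = 56, P(9,2) = 72, P(10,2) = 90 ✓. So n = 10.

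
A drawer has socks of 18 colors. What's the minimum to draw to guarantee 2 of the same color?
19
Worst case: 1 of each = 18. One more: 19.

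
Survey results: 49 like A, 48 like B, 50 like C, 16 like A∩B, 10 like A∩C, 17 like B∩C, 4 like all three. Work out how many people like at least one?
|A∪B∪C| = 49+48+50-16-10-17+4 = 108.
Final answer: 108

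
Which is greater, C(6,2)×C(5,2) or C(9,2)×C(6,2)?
C(9,2)×C(6,2)

Reasoning: C(6,2)×C(5,2)=150, C(9,2)×C(6,2)=540.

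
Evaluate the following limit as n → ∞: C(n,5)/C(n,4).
∞

Solution: C(n,5)/C(n,4) = (n-4)/5 → ∞ as n → ∞.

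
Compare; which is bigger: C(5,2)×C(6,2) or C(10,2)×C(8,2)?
C(10,2)×C(8,2)

C(5,2)×C(6,2)=150, C(10,2)×C(8,2)=1,260.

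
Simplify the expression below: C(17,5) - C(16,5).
1,820

Reasoning: C(17,5) - C(16,5) = C(16,4) = 1,820.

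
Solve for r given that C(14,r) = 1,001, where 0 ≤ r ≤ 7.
C(14,r) is increasing for 0 ≤ r ≤ 7. Stepping up (C(14,r+1) = C(14,r)·(14−r)/(r+1)): C(14,1) = 14, C(14,2) = 91, C(14,3) = 364, C(14,4) = 1,001 ✓. So r = 4.
Final answer: 4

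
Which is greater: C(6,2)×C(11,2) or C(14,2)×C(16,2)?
C(6,2)×C(11,2)=825, C(14,2)×C(16,2)=10,920.

Answer: C(14,2)×C(16,2)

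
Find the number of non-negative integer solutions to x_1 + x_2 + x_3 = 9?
55

C(9+3-1, 3-1) = 55.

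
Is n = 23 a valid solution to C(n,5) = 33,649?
C(23,5) = 23·22·21·20·19/5! = 4,037,880/120 = 33,649, which equals 33,649.

Answer: Yes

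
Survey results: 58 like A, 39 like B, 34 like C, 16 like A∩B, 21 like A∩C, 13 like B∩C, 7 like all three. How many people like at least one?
|A∪B∪C| = 58+39+34-16-21-13+7 = 88.
Final answer: 88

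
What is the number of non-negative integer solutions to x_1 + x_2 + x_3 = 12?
C(12+3-1, 3-1) = 91.
Final answer: 91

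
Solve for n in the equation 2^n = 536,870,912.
29

536,870,912 = 1,024 × 1,024 × 512 = 2^10 × 2^10 × 2^9 = 2^29, so n = 29.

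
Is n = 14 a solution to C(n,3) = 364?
Yes
C(14,3) = 14·13·12/3! = 2,184/6 = 364, which equals 364.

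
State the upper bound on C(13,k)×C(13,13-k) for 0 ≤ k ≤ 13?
2,944,656

Working:
C(13,k)·C(13,13-k) = C(13,k)², maximised at the centre k = 6: C(13,6)² = 2,944,656.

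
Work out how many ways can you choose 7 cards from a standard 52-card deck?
C(52,7) = 133,784,560.
Final answer: 133,784,560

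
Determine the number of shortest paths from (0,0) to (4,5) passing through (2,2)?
To (2,2): C(4,2)=6. From there: C(5,2)=10. Total: 60.
Final answer: 60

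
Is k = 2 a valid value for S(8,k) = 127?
Yes

Explanation: S(8,2) = 2·S(7,2) + S(7,1) = 2·63 + 1 = 127, which equals 127.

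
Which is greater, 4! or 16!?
16!

Solution: 4!=24, 16!=20,922,789,888,000. 16! > 4!.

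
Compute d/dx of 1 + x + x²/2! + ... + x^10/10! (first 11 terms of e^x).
Differentiating term by term gives the first 10 terms of e^x.

Answer: 1 + x + x²/2! + ... + x^9/9!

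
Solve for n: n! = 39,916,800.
n! is strictly increasing. 9! = 362,880, 10! = 3,628,800, 11! = 39,916,800 ✓. So n = 11.

Answer: 11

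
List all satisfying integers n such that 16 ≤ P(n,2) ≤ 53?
5, 6, 7

P(4,2)=12; P(5,2)=20; P(6,2)=30; P(7,2)=42; P(8,2)=56. So valid n = 5, 6, 7.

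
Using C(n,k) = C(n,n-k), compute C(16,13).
C(16,13) = C(16,3) = 560.
Final answer: 560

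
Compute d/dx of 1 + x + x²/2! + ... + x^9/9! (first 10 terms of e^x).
1 + x + x²/2! + ... + x^8/8!

Working:
Differentiating term by term gives the first 9 terms of e^x.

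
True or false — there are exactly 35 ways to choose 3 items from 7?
C(7,3) = 35.

Answer: True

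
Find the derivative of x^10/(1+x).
(10x^9(1+x) - x^10)/(1+x)²

Working:
Quotient rule: [10x^{9}(1+x) - x^10]/(1+x)².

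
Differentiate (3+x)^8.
Using the power rule: d/dx (3+x)^8 = 8(3+x)^{7}.

Answer: 8(3+x)^7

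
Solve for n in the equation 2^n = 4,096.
12

Solution: 4,096 = 1,024 × 4 = 2^10 × 2^2 = 2^12, so n = 12.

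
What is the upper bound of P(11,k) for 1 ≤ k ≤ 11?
39,916,800

Reasoning: P(11,k) increases in k, so maximum at k = 11: 11! = 39,916,800.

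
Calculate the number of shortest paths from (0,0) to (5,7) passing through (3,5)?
336

To (3,5): C(8,3)=56. From there: C(4,2)=6. Total: 336.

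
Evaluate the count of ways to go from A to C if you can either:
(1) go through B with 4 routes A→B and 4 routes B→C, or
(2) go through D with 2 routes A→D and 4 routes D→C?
Route via B: 4×4=16. Route via D: 2×4=8. Total: 24.

Answer: 24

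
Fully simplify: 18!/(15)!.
4,896

Reasoning: This equals 18×17×16 = 4,896.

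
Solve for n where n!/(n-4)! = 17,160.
13

Solution: n!/(n-4)! = n×(n-1)×(n-2)×(n-3), a product of 4 consecutive integers ≈ (n−1.5)^4. 17,160^(1/4) + 1.5 ≈ 12.9; check n = 13: 13×12×11×10 = 17,160 ✓. So n = 13.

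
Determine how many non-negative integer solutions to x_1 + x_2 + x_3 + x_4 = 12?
C(12+4-1, 4-1) = 455.
Final answer: 455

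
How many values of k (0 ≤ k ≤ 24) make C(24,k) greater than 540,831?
9
Row 24 is unimodal and symmetric about k=24/2. C(24,7)=346,104 ≤ 540,831; C(24,8)=735,471 > 540,831; by symmetry C(24,k) > 540,831 for k = 8..16. That's 16 - 8 + 1 = 9 values.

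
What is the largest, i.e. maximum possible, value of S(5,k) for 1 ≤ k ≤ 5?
25

Reasoning: Row S(5,k) for k = 1..5 (via S(n,k) = k·S(n−1,k) + S(n−1,k−1)): 1, 15, 25, 10, 1. The row is unimodal; maximum at k = 3: 25.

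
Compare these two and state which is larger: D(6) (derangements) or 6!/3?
D(6)

D(6) = (6-1)·[D(5) + D(4)] = 5·[44 + 9] = 265; 6!/3 = 720/3 = 240.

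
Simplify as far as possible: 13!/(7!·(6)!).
1,716

Working:
This is C(13,7) = 1,716.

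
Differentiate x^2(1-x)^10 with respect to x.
2x^1(1-x)^10 - 10x^2(1-x)^9

Product rule: 2x^{1}(1-x)^{10} + x^2·(-10)(1-x)^{9}.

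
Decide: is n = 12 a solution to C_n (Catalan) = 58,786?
C_12 = C(24,12)/(12+1) = 2,704,156/13 = 208,012, which does not equal 58,786.

Answer: No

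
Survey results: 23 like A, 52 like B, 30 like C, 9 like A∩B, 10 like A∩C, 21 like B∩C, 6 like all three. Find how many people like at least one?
|A∪B∪C| = 23+52+30-9-10-21+6 = 71.
Final answer: 71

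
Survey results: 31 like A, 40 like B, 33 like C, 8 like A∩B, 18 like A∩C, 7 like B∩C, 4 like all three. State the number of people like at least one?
75

Solution: |A∪B∪C| = 31+40+33-8-18-7+4 = 75.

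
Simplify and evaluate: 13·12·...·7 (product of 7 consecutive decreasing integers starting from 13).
8,648,640
This is P(13,7) = 13!/(6)! = 8,648,640.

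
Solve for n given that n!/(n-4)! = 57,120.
17
n!/(n-4)! = n×(n-1)×(n-2)×(n-3), a product of 4 consecutive integers ≈ (n−1.5)^4. 57,120^(1/4) + 1.5 ≈ 17.0; check n = 17: 17×16×15×14 = 57,120 ✓. So n = 17.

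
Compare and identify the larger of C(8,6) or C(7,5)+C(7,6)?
Equal
By Pascal's identity: C(8,6) = C(7,5)+C(7,6) = 28. Equal.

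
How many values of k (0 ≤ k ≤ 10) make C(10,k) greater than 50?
5

Working:
Row 10 is unimodal and symmetric about k=10/2. C(10,2)=45 ≤ 50; C(10,3)=120 > 50; by symmetry C(10,k) > 50 for k = 3..7. That's 7 - 3 + 1 = 5 values.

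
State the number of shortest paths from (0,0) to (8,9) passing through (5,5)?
8,820
To (5,5): C(10,5)=252. From there: C(7,3)=35. Total: 8,820.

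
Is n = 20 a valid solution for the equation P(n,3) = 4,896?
No

Reasoning: P(20,3) = 20·19·18 = 6,840, which does not equal 4,896.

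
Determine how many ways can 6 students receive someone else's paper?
265

Reasoning: Using D(n) = (n-1)[D(n-1) + D(n-2)]:
D(6) = (6-1) × [D(5) + D(4)]
      = 5 × [44 + 9]
      = 5 × 53
      = 265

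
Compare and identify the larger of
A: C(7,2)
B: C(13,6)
A=C(7,2)=21, B=C(13,6)=1,716.
Final answer: B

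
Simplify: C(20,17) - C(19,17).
969

Reasoning: C(20,17) - C(19,17) = C(19,16) = 969.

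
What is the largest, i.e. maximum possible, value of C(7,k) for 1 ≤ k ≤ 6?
C(7,k) is maximised at the centre of the row: C(7,3) = 35.
Final answer: 35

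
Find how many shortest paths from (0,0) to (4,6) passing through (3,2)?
50

Solution: To (3,2): C(5,3)=10. From there: C(5,1)=5. Total: 50.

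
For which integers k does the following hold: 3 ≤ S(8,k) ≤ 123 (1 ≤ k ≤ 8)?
S(8,1)=1; S(8,2)=127; S(8,3)=966; S(8,4)=1,701; S(8,5)=1,050; S(8,6)=266; S(8,7)=28; S(8,8)=1. So valid k = 7.

Answer: 7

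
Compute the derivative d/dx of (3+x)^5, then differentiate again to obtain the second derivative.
20(3+x)^3

Explanation: First derivative: 5(3+x)^{4}. Second derivative: 5·4·(3+x)^{3} = 20(3+x)^{3}.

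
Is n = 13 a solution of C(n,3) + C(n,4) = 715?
C(13,3) + C(13,4) = 286 + 715 = 1,001, which does not equal 715.

Answer: No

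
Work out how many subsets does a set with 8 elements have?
Each element can be included or excluded: 2^8 = 256.

Answer: 256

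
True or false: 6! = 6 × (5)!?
True

Working:
By definition n! = n × (n-1)!, so 6! = 6 × 5!.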